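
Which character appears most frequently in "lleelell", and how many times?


Input: 'lleelell'
Operation: tally each character
Counts: 'e':3, 'l':5
Maximum: 'l' appears 5 times


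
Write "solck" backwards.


Input string: 'solck'
Operation: reverse character order
Original order: 's' -> 'o' -> 'l' -> 'c' -> 'k'
Reversed order: 'k' -> 'c' -> 'l' -> 'o' -> 's'
Result: kclos


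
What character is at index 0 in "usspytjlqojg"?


Input string: 'usspytjlqojg'
Operation: get character at index 0
Index mapping: s[0]='u'
Result: 'u'


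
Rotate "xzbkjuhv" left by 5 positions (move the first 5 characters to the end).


Input: 'xzbkjuhv', shift = 5
Operation: split at index 5 and swap parts
Front part s[0:5] = 'xzbkj'
Back part s[5:] = 'uhv'
Rotated = back + front = 'uhv' + 'xzbkj'
Result: uhvxzbkj


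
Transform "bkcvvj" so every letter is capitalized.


Input string: 'bkcvvj'
Operation: convert each letter to uppercase
Mapping: 'b'->'B', 'k'->'K', 'c'->'C', 'v'->'V', 'v'->'V', 'j'->'J'
Result: BKCVVJ


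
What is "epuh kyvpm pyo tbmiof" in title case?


Input string: 'epuh kyvpm pyo tbmiof'
Operation: capitalize first letter of each word
Word transformations: 'epuh'->'Epuh', 'kyvpm'->'Kyvpm', 'pyo'->'Pyo', 'tbmiof'->'Tbmiof'
Result: Epuh Kyvpm Pyo Tbmiof


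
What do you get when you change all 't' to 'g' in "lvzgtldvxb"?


Input string: 'lvzgtldvxb'
Operation: replace 't' with 'g'
Positions of 't': 4
After replacement: lvzggldvxb


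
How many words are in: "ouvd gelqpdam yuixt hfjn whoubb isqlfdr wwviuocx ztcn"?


Input string: 'ouvd gelqpdam yuixt hfjn whoubb isqlfdr wwviuocx ztcn'
Operation: split by spaces
Words found: 'ouvd', 'gelqpdam', 'yuixt', 'hfjn', 'whoubb', 'isqlfdr', 'wwviuocx', 'ztcn'
Word count: 8


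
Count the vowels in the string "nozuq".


Input string: 'nozuq'
Operation: count vowels (a, e, i, o, u)
Scan: s[0]='n', s[1]='o' (vowel), s[2]='z', s[3]='u' (vowel), s[4]='q'
Vowels found: 2
Result: 2


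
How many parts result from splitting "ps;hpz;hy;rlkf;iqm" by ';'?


Input string: 'ps;hpz;hy;rlkf;iqm'
Delimiter: ';'
Split result: 'ps', 'hpz', 'hy', 'rlkf', 'iqm'
Number of parts: 5


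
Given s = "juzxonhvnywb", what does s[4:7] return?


Input string: 'juzxonhvnywb'
Operation: slice [4:7]
Extract characters: s[4]='o', s[5]='n', s[6]='h'
Result: onh


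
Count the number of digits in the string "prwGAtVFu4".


Input string: 'prwGAtVFu4'
Operation: count digit characters (0-9)
Scan: 'p', 'r', 'w', 'G', 'A', 't', 'V', 'F', 'u', '4'(digit)
Digits found: 1
Result: 1


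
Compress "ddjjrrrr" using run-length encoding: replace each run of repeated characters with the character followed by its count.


Input: 'ddjjrrrr'
Operation: identify consecutive runs
Runs: 'dd' -> d2, 'jj' -> j2, 'rrrr' -> r4
Encoded: d2j2r4


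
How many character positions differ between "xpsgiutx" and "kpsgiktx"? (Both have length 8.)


String 1: 'xpsgiutx'
String 2: 'kpsgiktx'
Compare each position: pos 0: 'x'!='k', pos 1: 'p'=='p', pos 2: 's'=='s', pos 3: 'g'=='g', pos 4: 'i'=='i', pos 5: 'u'!='k', pos 6: 't'=='t', pos 7: 'x'=='x'
Differing positions: 2
Hamming distance: 2


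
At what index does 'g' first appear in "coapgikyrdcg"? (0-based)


Input string: 'coapgikyrdcg'
Target: 'g'
Scanning left to right: s[0]='c', s[1]='o', s[2]='a', s[3]='p', s[4]='g'
First match at index: 4


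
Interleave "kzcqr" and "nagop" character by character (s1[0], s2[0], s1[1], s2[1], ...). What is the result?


String 1: 'kzcqr'
String 2: 'nagop'
Operation: alternate characters
Pairs: 'k'+'n', 'z'+'a', 'c'+'g', 'q'+'o', 'r'+'p'
Result: knzacgqorp


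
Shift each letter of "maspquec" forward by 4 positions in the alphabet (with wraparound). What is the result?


Input: 'maspquec', shift = 4
Operation: for each letter, (position + 4) mod 26
Mapping: 'm'(12+4=16)->'q', 'a'(0+4=4)->'e', 's'(18+4=22)->'w', 'p'(15+4=19)->'t', 'q'(16+4=20)->'u', 'u'(20+4=24)->'y', 'e'(4+4=8)->'i', 'c'(2+4=6)->'g'
Result: qewtuyig


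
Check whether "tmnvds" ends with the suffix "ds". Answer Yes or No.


Input string: 'tmnvds'
Suffix to check: 'ds'
Last 2 characters of input: 'ds'
Match: True
Result: Yes


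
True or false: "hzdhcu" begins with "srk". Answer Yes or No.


Input string: 'hzdhcu'
Prefix to check: 'srk'
First 3 characters of input: 'hzd'
Match: False
Result: No


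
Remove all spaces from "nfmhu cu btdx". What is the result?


Input string: 'nfmhu cu btdx'
Operation: remove all spaces
Words: 'nfmhu', 'cu', 'btdx'
Join without spaces: nfmhucubtdx


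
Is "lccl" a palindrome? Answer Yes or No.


Input string: 'lccl'
Reversed: 'lccl'
Compare pairs: s[0]='l' vs s[3]='l' (match), s[1]='c' vs s[2]='c' (match)
Palindrome: Yes


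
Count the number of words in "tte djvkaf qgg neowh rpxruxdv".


Input string: 'tte djvkaf qgg neowh rpxruxdv'
Operation: split by spaces
Words found: 'tte', 'djvkaf', 'qgg', 'neowh', 'rpxruxdv'
Word count: 5


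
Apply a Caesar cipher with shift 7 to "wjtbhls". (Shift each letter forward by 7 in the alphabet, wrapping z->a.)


Input: 'wjtbhls', shift = 7
Operation: for each letter, (position + 7) mod 26
Mapping: 'w'(22+7=29, 29 mod 26=3)->'d', 'j'(9+7=16)->'q', 't'(19+7=26, 26 mod 26=0)->'a', 'b'(1+7=8)->'i', 'h'(7+7=14)->'o', 'l'(11+7=18)->'s', 's'(18+7=25)->'z'
Result: dqaiosz


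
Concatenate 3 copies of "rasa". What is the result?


Input string: 'rasa'
Operation: repeat 3 times
Concatenation: 'rasa' + 'rasa' + 'rasa'
Result: rasarasarasa


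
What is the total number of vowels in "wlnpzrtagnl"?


Input string: 'wlnpzrtagnl'
Operation: count vowels (a, e, i, o, u)
Scan: s[0]='w', s[1]='l', s[2]='n', s[3]='p', s[4]='z', s[5]='r', s[6]='t', s[7]='a' (vowel), s[8]='g', s[9]='n', s[10]='l'
Vowels found: 1
Result: 1


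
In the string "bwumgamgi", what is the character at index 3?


Input string: 'bwumgamgi'
Operation: get character at index 3
Index mapping: s[0]='b', s[1]='w', s[2]='u', s[3]='m'
Result: 'm'


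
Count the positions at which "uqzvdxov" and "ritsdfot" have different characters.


String 1: 'uqzvdxov'
String 2: 'ritsdfot'
Compare each position: pos 0: 'u'!='r', pos 1: 'q'!='i', pos 2: 'z'!='t', pos 3: 'v'!='s', pos 4: 'd'=='d', pos 5: 'x'!='f', pos 6: 'o'=='o', pos 7: 'v'!='t'
Differing positions: 6
Hamming distance: 6


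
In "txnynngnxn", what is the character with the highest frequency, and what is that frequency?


Input: 'txnynngnxn'
Operation: tally each character
Counts: 'g':1, 'n':5, 't':1, 'x':2, 'y':1
Maximum: 'n' appears 5 times


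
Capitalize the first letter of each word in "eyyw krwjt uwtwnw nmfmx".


Input string: 'eyyw krwjt uwtwnw nmfmx'
Operation: capitalize first letter of each word
Word transformations: 'eyyw'->'Eyyw', 'krwjt'->'Krwjt', 'uwtwnw'->'Uwtwnw', 'nmfmx'->'Nmfmx'
Result: Eyyw Krwjt Uwtwnw Nmfmx


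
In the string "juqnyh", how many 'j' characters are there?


Input string: 'juqnyh'
Target character: 'j'
Scan each position: s[0]='j'
Matches found at indices: 0
Total: 1


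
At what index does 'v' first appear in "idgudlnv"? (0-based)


Input string: 'idgudlnv'
Target: 'v'
Scanning left to right: s[0]='i', s[1]='d', s[2]='g', s[3]='u', s[4]='d', s[5]='l', s[6]='n', s[7]='v'
First match at index: 7


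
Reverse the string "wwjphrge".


Input string: 'wwjphrge'
Operation: reverse character order
Original order: 'w' -> 'w' -> 'j' -> 'p' -> 'h' -> 'r' -> 'g' -> 'e'
Reversed order: 'e' -> 'g' -> 'r' -> 'h' -> 'p' -> 'j' -> 'w' -> 'w'
Result: egrhpjww


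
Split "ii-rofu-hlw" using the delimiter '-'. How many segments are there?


Input string: 'ii-rofu-hlw'
Delimiter: '-'
Split result: 'ii', 'rofu', 'hlw'
Number of parts: 3


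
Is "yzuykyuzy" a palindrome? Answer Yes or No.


Input string: 'yzuykyuzy'
Reversed: 'yzuykyuzy'
Compare pairs: s[0]='y' vs s[8]='y' (match), s[1]='z' vs s[7]='z' (match), s[2]='u' vs s[6]='u' (match), s[3]='y' vs s[5]='y' (match)
Palindrome: Yes


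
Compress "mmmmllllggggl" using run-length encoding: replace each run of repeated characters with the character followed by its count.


Input: 'mmmmllllggggl'
Operation: identify consecutive runs
Runs: 'mmmm' -> m4, 'llll' -> l4, 'gggg' -> g4, 'l' -> l1
Encoded: m4l4g4l1


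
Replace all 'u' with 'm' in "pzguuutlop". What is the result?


Input string: 'pzguuutlop'
Operation: replace 'u' with 'm'
Positions of 'u': 3, 4, 5
After replacement: pzgmmmtlop


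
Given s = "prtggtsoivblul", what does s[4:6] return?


Input string: 'prtggtsoivblul'
Operation: slice [4:6]
Extract characters: s[4]='g', s[5]='t'
Result: gt


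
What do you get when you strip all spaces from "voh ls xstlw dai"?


Input string: 'voh ls xstlw dai'
Operation: remove all spaces
Words: 'voh', 'ls', 'xstlw', 'dai'
Join without spaces: vohlsxstlwdai


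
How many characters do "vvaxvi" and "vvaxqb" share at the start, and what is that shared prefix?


String 1: 'vvaxvi'
String 2: 'vvaxqb'
Compare position by position:
pos 0: 'v' vs 'v' match
pos 1: 'v' vs 'v' match
pos 2: 'a' vs 'a' match
pos 3: 'x' vs 'x' match
pos 4: 'v' vs 'q' differ -> stop
Longest common prefix: "vvax" (length 4)


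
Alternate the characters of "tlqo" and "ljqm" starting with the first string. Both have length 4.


String 1: 'tlqo'
String 2: 'ljqm'
Operation: alternate characters
Pairs: 't'+'l', 'l'+'j', 'q'+'q', 'o'+'m'
Result: tlljqqom


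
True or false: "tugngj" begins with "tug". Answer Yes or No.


Input string: 'tugngj'
Prefix to check: 'tug'
First 3 characters of input: 'tug'
Match: True
Result: Yes


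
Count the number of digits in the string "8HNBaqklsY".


Input string: '8HNBaqklsY'
Operation: count digit characters (0-9)
Scan: '8'(digit), 'H', 'N', 'B', 'a', 'q', 'k', 'l', 's', 'Y'
Digits found: 1
Result: 1


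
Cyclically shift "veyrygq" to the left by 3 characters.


Input: 'veyrygq', shift = 3
Operation: split at index 3 and swap parts
Front part s[0:3] = 'vey'
Back part s[3:] = 'rygq'
Rotated = back + front = 'rygq' + 'vey'
Result: rygqvey


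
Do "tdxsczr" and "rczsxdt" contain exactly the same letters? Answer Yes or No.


String 1: 'tdxsczr' -> sorted: 'cdrstxz'
String 2: 'rczsxdt' -> sorted: 'cdrstxz'
Compare sorted forms: 'cdrstxz' == 'cdrstxz'
Anagram: Yes


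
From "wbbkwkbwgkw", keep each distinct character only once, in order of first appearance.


Input: 'wbbkwkbwgkw'
Operation: keep first occurrence of each character
Scan: s[0]='w' new -> keep; s[1]='b' new -> keep; s[2]='b' seen -> skip; s[3]='k' new -> keep; s[4]='w' seen -> skip; s[5]='k' seen -> skip; s[6]='b' seen -> skip; s[7]='w' seen -> skip; s[8]='g' new -> keep; s[9]='k' seen -> skip; s[10]='w' seen -> skip
Result: wbkg


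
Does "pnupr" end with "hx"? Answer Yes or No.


Input string: 'pnupr'
Suffix to check: 'hx'
Last 2 characters of input: 'pr'
Match: False
Result: No


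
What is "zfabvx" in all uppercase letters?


Input string: 'zfabvx'
Operation: convert each letter to uppercase
Mapping: 'z'->'Z', 'f'->'F', 'a'->'A', 'b'->'B', 'v'->'V', 'x'->'X'
Result: ZFABVX


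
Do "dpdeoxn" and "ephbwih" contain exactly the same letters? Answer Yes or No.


String 1: 'dpdeoxn' -> sorted: 'ddenopx'
String 2: 'ephbwih' -> sorted: 'behhipw'
Compare sorted forms: 'ddenopx' != 'behhipw'
Anagram: No


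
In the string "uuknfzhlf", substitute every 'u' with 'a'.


Input string: 'uuknfzhlf'
Operation: replace 'u' with 'a'
Positions of 'u': 0, 1
After replacement: aaknfzhlf


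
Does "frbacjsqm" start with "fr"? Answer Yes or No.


Input string: 'frbacjsqm'
Prefix to check: 'fr'
First 2 characters of input: 'fr'
Match: True
Result: Yes


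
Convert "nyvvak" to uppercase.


Input string: 'nyvvak'
Operation: convert each letter to uppercase
Mapping: 'n'->'N', 'y'->'Y', 'v'->'V', 'v'->'V', 'a'->'A', 'k'->'K'
Result: NYVVAK


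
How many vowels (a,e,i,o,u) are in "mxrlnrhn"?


Input string: 'mxrlnrhn'
Operation: count vowels (a, e, i, o, u)
Scan: s[0]='m', s[1]='x', s[2]='r', s[3]='l', s[4]='n', s[5]='r', s[6]='h', s[7]='n'
Vowels found: 0
Result: 0


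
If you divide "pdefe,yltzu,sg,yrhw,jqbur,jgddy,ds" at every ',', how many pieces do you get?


Input string: 'pdefe,yltzu,sg,yrhw,jqbur,jgddy,ds'
Delimiter: ','
Split result: 'pdefe', 'yltzu', 'sg', 'yrhw', 'jqbur', 'jgddy', 'ds'
Number of parts: 7


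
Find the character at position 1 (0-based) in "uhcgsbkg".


Input string: 'uhcgsbkg'
Operation: get character at index 1
Index mapping: s[0]='u', s[1]='h'
Result: 'h'


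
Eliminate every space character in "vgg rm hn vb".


Input string: 'vgg rm hn vb'
Operation: remove all spaces
Words: 'vgg', 'rm', 'hn', 'vb'
Join without spaces: vggrmhnvb


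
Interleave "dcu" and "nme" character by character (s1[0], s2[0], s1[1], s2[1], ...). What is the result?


String 1: 'dcu'
String 2: 'nme'
Operation: alternate characters
Pairs: 'd'+'n', 'c'+'m', 'u'+'e'
Result: dncmue


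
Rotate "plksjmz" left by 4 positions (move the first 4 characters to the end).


Input: 'plksjmz', shift = 4
Operation: split at index 4 and swap parts
Front part s[0:4] = 'plks'
Back part s[4:] = 'jmz'
Rotated = back + front = 'jmz' + 'plks'
Result: jmzplks


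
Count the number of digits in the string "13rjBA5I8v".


Input string: '13rjBA5I8v'
Operation: count digit characters (0-9)
Scan: '1'(digit), '3'(digit), 'r', 'j', 'B', 'A', '5'(digit), 'I', '8'(digit), 'v'
Digits found: 4
Result: 4


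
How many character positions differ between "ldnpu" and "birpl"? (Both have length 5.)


String 1: 'ldnpu'
String 2: 'birpl'
Compare each position: pos 0: 'l'!='b', pos 1: 'd'!='i', pos 2: 'n'!='r', pos 3: 'p'=='p', pos 4: 'u'!='l'
Differing positions: 4
Hamming distance: 4


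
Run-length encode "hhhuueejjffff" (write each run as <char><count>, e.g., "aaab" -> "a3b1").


Input: 'hhhuueejjffff'
Operation: identify consecutive runs
Runs: 'hhh' -> h3, 'uu' -> u2, 'ee' -> e2, 'jj' -> j2, 'ffff' -> f4
Encoded: h3u2e2j2f4


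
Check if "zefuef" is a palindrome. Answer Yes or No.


Input string: 'zefuef'
Reversed: 'feufez'
Compare pairs: s[0]='z' vs s[5]='f' (mismatch), s[1]='e' vs s[4]='e' (match), s[2]='f' vs s[3]='u' (mismatch)
Palindrome: No


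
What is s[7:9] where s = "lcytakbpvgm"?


Input string: 'lcytakbpvgm'
Operation: slice [7:9]
Extract characters: s[7]='p', s[8]='v'
Result: pv


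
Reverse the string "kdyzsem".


Input string: 'kdyzsem'
Operation: reverse character order
Original order: 'k' -> 'd' -> 'y' -> 'z' -> 's' -> 'e' -> 'm'
Reversed order: 'm' -> 'e' -> 's' -> 'z' -> 'y' -> 'd' -> 'k'
Result: meszydk


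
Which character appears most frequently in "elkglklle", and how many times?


Input: 'elkglklle'
Operation: tally each character
Counts: 'e':2, 'g':1, 'k':2, 'l':4
Maximum: 'l' appears 4 times


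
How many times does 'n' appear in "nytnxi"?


Input string: 'nytnxi'
Target character: 'n'
Scan each position: s[0]='n', s[3]='n'
Matches found at indices: 0, 3
Total: 2


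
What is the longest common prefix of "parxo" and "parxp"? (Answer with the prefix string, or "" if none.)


String 1: 'parxo'
String 2: 'parxp'
Compare position by position:
pos 0: 'p' vs 'p' match
pos 1: 'a' vs 'a' match
pos 2: 'r' vs 'r' match
pos 3: 'x' vs 'x' match
pos 4: 'o' vs 'p' differ -> stop
Longest common prefix: "parx" (length 4)


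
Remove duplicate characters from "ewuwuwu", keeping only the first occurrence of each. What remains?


Input: 'ewuwuwu'
Operation: keep first occurrence of each character
Scan: s[0]='e' new -> keep; s[1]='w' new -> keep; s[2]='u' new -> keep; s[3]='w' seen -> skip; s[4]='u' seen -> skip; s[5]='w' seen -> skip; s[6]='u' seen -> skip
Result: ewu


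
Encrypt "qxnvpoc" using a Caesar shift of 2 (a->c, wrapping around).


Input: 'qxnvpoc', shift = 2
Operation: for each letter, (position + 2) mod 26
Mapping: 'q'(16+2=18)->'s', 'x'(23+2=25)->'z', 'n'(13+2=15)->'p', 'v'(21+2=23)->'x', 'p'(15+2=17)->'r', 'o'(14+2=16)->'q', 'c'(2+2=4)->'e'
Result: szpxrqe


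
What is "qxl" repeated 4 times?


Input string: 'qxl'
Operation: repeat 4 times
Concatenation: 'qxl' + 'qxl' + 'qxl' + 'qxl'
Result: qxlqxlqxlqxl


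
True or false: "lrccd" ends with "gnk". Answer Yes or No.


Input string: 'lrccd'
Suffix to check: 'gnk'
Last 3 characters of input: 'ccd'
Match: False
Result: No


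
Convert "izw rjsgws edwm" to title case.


Input string: 'izw rjsgws edwm'
Operation: capitalize first letter of each word
Word transformations: 'izw'->'Izw', 'rjsgws'->'Rjsgws', 'edwm'->'Edwm'
Result: Izw Rjsgws Edwm


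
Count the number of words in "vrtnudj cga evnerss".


Input string: 'vrtnudj cga evnerss'
Operation: split by spaces
Words found: 'vrtnudj', 'cga', 'evnerss'
Word count: 3


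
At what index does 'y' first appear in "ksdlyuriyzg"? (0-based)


Input string: 'ksdlyuriyzg'
Target: 'y'
Scanning left to right: s[0]='k', s[1]='s', s[2]='d', s[3]='l', s[4]='y'
First match at index: 4


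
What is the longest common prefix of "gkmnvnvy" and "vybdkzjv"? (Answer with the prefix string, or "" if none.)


String 1: 'gkmnvnvy'
String 2: 'vybdkzjv'
Compare position by position:
pos 0: 'g' vs 'v' differ -> stop
Longest common prefix: "" (length 0)


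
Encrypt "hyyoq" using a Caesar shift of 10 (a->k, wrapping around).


Input: 'hyyoq', shift = 10
Operation: for each letter, (position + 10) mod 26
Mapping: 'h'(7+10=17)->'r', 'y'(24+10=34, 34 mod 26=8)->'i', 'y'(24+10=34, 34 mod 26=8)->'i', 'o'(14+10=24)->'y', 'q'(16+10=26, 26 mod 26=0)->'a'
Result: riiya


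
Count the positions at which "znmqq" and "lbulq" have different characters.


String 1: 'znmqq'
String 2: 'lbulq'
Compare each position: pos 0: 'z'!='l', pos 1: 'n'!='b', pos 2: 'm'!='u', pos 3: 'q'!='l', pos 4: 'q'=='q'
Differing positions: 4
Hamming distance: 4


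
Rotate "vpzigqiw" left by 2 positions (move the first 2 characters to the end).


Input: 'vpzigqiw', shift = 2
Operation: split at index 2 and swap parts
Front part s[0:2] = 'vp'
Back part s[2:] = 'zigqiw'
Rotated = back + front = 'zigqiw' + 'vp'
Result: zigqiwvp


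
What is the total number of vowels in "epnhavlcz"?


Input string: 'epnhavlcz'
Operation: count vowels (a, e, i, o, u)
Scan: s[0]='e' (vowel), s[1]='p', s[2]='n', s[3]='h', s[4]='a' (vowel), s[5]='v', s[6]='l', s[7]='c', s[8]='z'
Vowels found: 2
Result: 2


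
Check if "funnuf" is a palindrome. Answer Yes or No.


Input string: 'funnuf'
Reversed: 'funnuf'
Compare pairs: s[0]='f' vs s[5]='f' (match), s[1]='u' vs s[4]='u' (match), s[2]='n' vs s[3]='n' (match)
Palindrome: Yes


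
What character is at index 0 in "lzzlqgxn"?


Input string: 'lzzlqgxn'
Operation: get character at index 0
Index mapping: s[0]='l'
Result: 'l'


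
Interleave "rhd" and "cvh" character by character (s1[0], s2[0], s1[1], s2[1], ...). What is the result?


String 1: 'rhd'
String 2: 'cvh'
Operation: alternate characters
Pairs: 'r'+'c', 'h'+'v', 'd'+'h'
Result: rchvdh


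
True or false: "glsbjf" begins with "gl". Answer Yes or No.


Input string: 'glsbjf'
Prefix to check: 'gl'
First 2 characters of input: 'gl'
Match: True
Result: Yes


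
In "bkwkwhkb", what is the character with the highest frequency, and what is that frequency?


Input: 'bkwkwhkb'
Operation: tally each character
Counts: 'b':2, 'h':1, 'k':3, 'w':2
Maximum: 'k' appears 3 times


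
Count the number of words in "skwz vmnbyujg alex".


Input string: 'skwz vmnbyujg alex'
Operation: split by spaces
Words found: 'skwz', 'vmnbyujg', 'alex'
Word count: 3


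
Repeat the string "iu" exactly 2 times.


Input string: 'iu'
Operation: repeat 2 times
Concatenation: 'iu' + 'iu'
Result: iuiu


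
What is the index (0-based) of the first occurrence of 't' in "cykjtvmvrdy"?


Input string: 'cykjtvmvrdy'
Target: 't'
Scanning left to right: s[0]='c', s[1]='y', s[2]='k', s[3]='j', s[4]='t'
First match at index: 4


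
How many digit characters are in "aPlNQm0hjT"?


Input string: 'aPlNQm0hjT'
Operation: count digit characters (0-9)
Scan: 'a', 'P', 'l', 'N', 'Q', 'm', '0'(digit), 'h', 'j', 'T'
Digits found: 1
Result: 1


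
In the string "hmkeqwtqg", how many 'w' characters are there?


Input string: 'hmkeqwtqg'
Target character: 'w'
Scan each position: s[5]='w'
Matches found at indices: 5
Total: 1


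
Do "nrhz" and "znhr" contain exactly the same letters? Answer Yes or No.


String 1: 'nrhz' -> sorted: 'hnrz'
String 2: 'znhr' -> sorted: 'hnrz'
Compare sorted forms: 'hnrz' == 'hnrz'
Anagram: Yes


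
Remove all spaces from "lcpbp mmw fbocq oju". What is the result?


Input string: 'lcpbp mmw fbocq oju'
Operation: remove all spaces
Words: 'lcpbp', 'mmw', 'fbocq', 'oju'
Join without spaces: lcpbpmmwfbocqoju


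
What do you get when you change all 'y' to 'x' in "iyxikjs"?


Input string: 'iyxikjs'
Operation: replace 'y' with 'x'
Positions of 'y': 1
After replacement: ixxikjs


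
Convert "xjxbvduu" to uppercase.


Input string: 'xjxbvduu'
Operation: convert each letter to uppercase
Mapping: 'x'->'X', 'j'->'J', 'x'->'X', 'b'->'B', 'v'->'V', 'd'->'D', 'u'->'U', 'u'->'U'
Result: XJXBVDUU


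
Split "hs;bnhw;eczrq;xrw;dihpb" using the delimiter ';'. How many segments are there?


Input string: 'hs;bnhw;eczrq;xrw;dihpb'
Delimiter: ';'
Split result: 'hs', 'bnhw', 'eczrq', 'xrw', 'dihpb'
Number of parts: 5


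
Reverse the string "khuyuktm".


Input string: 'khuyuktm'
Operation: reverse character order
Original order: 'k' -> 'h' -> 'u' -> 'y' -> 'u' -> 'k' -> 't' -> 'm'
Reversed order: 'm' -> 't' -> 'k' -> 'u' -> 'y' -> 'u' -> 'h' -> 'k'
Result: mtkuyuhk


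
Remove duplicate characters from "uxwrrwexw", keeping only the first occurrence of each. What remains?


Input: 'uxwrrwexw'
Operation: keep first occurrence of each character
Scan: s[0]='u' new -> keep; s[1]='x' new -> keep; s[2]='w' new -> keep; s[3]='r' new -> keep; s[4]='r' seen -> skip; s[5]='w' seen -> skip; s[6]='e' new -> keep; s[7]='x' seen -> skip; s[8]='w' seen -> skip
Result: uxwre


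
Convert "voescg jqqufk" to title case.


Input string: 'voescg jqqufk'
Operation: capitalize first letter of each word
Word transformations: 'voescg'->'Voescg', 'jqqufk'->'Jqqufk'
Result: Voescg Jqqufk


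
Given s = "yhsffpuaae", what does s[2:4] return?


Input string: 'yhsffpuaae'
Operation: slice [2:4]
Extract characters: s[2]='s', s[3]='f'
Result: sf


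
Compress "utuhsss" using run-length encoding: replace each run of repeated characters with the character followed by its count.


Input: 'utuhsss'
Operation: identify consecutive runs
Runs: 'u' -> u1, 't' -> t1, 'u' -> u1, 'h' -> h1, 'sss' -> s3
Encoded: u1t1u1h1s3


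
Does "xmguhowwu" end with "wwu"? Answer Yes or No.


Input string: 'xmguhowwu'
Suffix to check: 'wwu'
Last 3 characters of input: 'wwu'
Match: True
Result: Yes


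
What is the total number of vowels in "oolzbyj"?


Input string: 'oolzbyj'
Operation: count vowels (a, e, i, o, u)
Scan: s[0]='o' (vowel), s[1]='o' (vowel), s[2]='l', s[3]='z', s[4]='b', s[5]='y', s[6]='j'
Vowels found: 2
Result: 2


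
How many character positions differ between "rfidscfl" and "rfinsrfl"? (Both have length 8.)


String 1: 'rfidscfl'
String 2: 'rfinsrfl'
Compare each position: pos 0: 'r'=='r', pos 1: 'f'=='f', pos 2: 'i'=='i', pos 3: 'd'!='n', pos 4: 's'=='s', pos 5: 'c'!='r', pos 6: 'f'=='f', pos 7: 'l'=='l'
Differing positions: 2
Hamming distance: 2


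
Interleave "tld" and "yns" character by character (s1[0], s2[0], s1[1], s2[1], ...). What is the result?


String 1: 'tld'
String 2: 'yns'
Operation: alternate characters
Pairs: 't'+'y', 'l'+'n', 'd'+'s'
Result: tylnds


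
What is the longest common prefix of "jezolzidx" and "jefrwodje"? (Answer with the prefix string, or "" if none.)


String 1: 'jezolzidx'
String 2: 'jefrwodje'
Compare position by position:
pos 0: 'j' vs 'j' match
pos 1: 'e' vs 'e' match
pos 2: 'z' vs 'f' differ -> stop
Longest common prefix: "je" (length 2)


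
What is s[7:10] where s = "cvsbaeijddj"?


Input string: 'cvsbaeijddj'
Operation: slice [7:10]
Extract characters: s[7]='j', s[8]='d', s[9]='d'
Result: jdd


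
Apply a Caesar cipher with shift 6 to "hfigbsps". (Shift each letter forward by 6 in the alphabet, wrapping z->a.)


Input: 'hfigbsps', shift = 6
Operation: for each letter, (position + 6) mod 26
Mapping: 'h'(7+6=13)->'n', 'f'(5+6=11)->'l', 'i'(8+6=14)->'o', 'g'(6+6=12)->'m', 'b'(1+6=7)->'h', 's'(18+6=24)->'y', 'p'(15+6=21)->'v', 's'(18+6=24)->'y'
Result: nlomhyvy


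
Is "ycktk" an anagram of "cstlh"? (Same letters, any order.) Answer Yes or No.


String 1: 'cstlh' -> sorted: 'chlst'
String 2: 'ycktk' -> sorted: 'ckkty'
Compare sorted forms: 'chlst' != 'ckkty'
Anagram: No


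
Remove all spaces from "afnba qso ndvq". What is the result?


Input string: 'afnba qso ndvq'
Operation: remove all spaces
Words: 'afnba', 'qso', 'ndvq'
Join without spaces: afnbaqsondvq


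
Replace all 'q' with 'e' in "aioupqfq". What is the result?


Input string: 'aioupqfq'
Operation: replace 'q' with 'e'
Positions of 'q': 5, 7
After replacement: aioupefe


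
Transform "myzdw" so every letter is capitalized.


Input string: 'myzdw'
Operation: convert each letter to uppercase
Mapping: 'm'->'M', 'y'->'Y', 'z'->'Z', 'd'->'D', 'w'->'W'
Result: MYZDW


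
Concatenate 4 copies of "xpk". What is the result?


Input string: 'xpk'
Operation: repeat 4 times
Concatenation: 'xpk' + 'xpk' + 'xpk' + 'xpk'
Result: xpkxpkxpkxpk


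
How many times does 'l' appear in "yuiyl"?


Input string: 'yuiyl'
Target character: 'l'
Scan each position: s[4]='l'
Matches found at indices: 4
Total: 1


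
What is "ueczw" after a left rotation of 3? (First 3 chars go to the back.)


Input: 'ueczw', shift = 3
Operation: split at index 3 and swap parts
Front part s[0:3] = 'uec'
Back part s[3:] = 'zw'
Rotated = back + front = 'zw' + 'uec'
Result: zwuec


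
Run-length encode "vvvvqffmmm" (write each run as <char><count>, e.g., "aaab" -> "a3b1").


Input: 'vvvvqffmmm'
Operation: identify consecutive runs
Runs: 'vvvv' -> v4, 'q' -> q1, 'ff' -> f2, 'mmm' -> m3
Encoded: v4q1f2m3


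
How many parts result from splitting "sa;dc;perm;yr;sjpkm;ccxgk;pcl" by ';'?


Input string: 'sa;dc;perm;yr;sjpkm;ccxgk;pcl'
Delimiter: ';'
Split result: 'sa', 'dc', 'perm', 'yr', 'sjpkm', 'ccxgk', 'pcl'
Number of parts: 7


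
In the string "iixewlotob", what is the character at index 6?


Input string: 'iixewlotob'
Operation: get character at index 6
Index mapping: s[0]='i', s[1]='i', s[2]='x', s[3]='e', s[4]='w', s[5]='l', s[6]='o'
Result: 'o'


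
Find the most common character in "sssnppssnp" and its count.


Input: 'sssnppssnp'
Operation: tally each character
Counts: 'n':2, 'p':3, 's':5
Maximum: 's' appears 5 times


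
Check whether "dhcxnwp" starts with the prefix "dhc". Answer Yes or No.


Input string: 'dhcxnwp'
Prefix to check: 'dhc'
First 3 characters of input: 'dhc'
Match: True
Result: Yes


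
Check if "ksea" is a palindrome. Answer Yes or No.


Input string: 'ksea'
Reversed: 'aesk'
Compare pairs: s[0]='k' vs s[3]='a' (mismatch), s[1]='s' vs s[2]='e' (mismatch)
Palindrome: No


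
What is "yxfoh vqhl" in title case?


Input string: 'yxfoh vqhl'
Operation: capitalize first letter of each word
Word transformations: 'yxfoh'->'Yxfoh', 'vqhl'->'Vqhl'
Result: Yxfoh Vqhl


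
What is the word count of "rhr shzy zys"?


Input string: 'rhr shzy zys'
Operation: split by spaces
Words found: 'rhr', 'shzy', 'zys'
Word count: 3


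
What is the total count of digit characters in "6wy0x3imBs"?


Input string: '6wy0x3imBs'
Operation: count digit characters (0-9)
Scan: '6'(digit), 'w', 'y', '0'(digit), 'x', '3'(digit), 'i', 'm', 'B', 's'
Digits found: 3
Result: 3


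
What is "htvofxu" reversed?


Input string: 'htvofxu'
Operation: reverse character order
Original order: 'h' -> 't' -> 'v' -> 'o' -> 'f' -> 'x' -> 'u'
Reversed order: 'u' -> 'x' -> 'f' -> 'o' -> 'v' -> 't' -> 'h'
Result: uxfovth


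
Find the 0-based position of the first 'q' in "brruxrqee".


Input string: 'brruxrqee'
Target: 'q'
Scanning left to right: s[0]='b', s[1]='r', s[2]='r', s[3]='u', s[4]='x', s[5]='r', s[6]='q'
First match at index: 6


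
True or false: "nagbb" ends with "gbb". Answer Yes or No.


Input string: 'nagbb'
Suffix to check: 'gbb'
Last 3 characters of input: 'gbb'
Match: True
Result: Yes


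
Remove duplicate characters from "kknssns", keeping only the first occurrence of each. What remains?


Input: 'kknssns'
Operation: keep first occurrence of each character
Scan: s[0]='k' new -> keep; s[1]='k' seen -> skip; s[2]='n' new -> keep; s[3]='s' new -> keep; s[4]='s' seen -> skip; s[5]='n' seen -> skip; s[6]='s' seen -> skip
Result: kns


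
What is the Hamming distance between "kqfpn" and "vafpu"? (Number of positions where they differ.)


String 1: 'kqfpn'
String 2: 'vafpu'
Compare each position: pos 0: 'k'!='v', pos 1: 'q'!='a', pos 2: 'f'=='f', pos 3: 'p'=='p', pos 4: 'n'!='u'
Differing positions: 3
Hamming distance: 3


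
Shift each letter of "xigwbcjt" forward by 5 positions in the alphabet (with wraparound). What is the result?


Input: 'xigwbcjt', shift = 5
Operation: for each letter, (position + 5) mod 26
Mapping: 'x'(23+5=28, 28 mod 26=2)->'c', 'i'(8+5=13)->'n', 'g'(6+5=11)->'l', 'w'(22+5=27, 27 mod 26=1)->'b', 'b'(1+5=6)->'g', 'c'(2+5=7)->'h', 'j'(9+5=14)->'o', 't'(19+5=24)->'y'
Result: cnlbghoy


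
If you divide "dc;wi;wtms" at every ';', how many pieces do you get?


Input string: 'dc;wi;wtms'
Delimiter: ';'
Split result: 'dc', 'wi', 'wtms'
Number of parts: 3


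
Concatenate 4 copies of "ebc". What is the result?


Input string: 'ebc'
Operation: repeat 4 times
Concatenation: 'ebc' + 'ebc' + 'ebc' + 'ebc'
Result: ebcebcebcebc


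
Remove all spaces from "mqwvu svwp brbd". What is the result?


Input string: 'mqwvu svwp brbd'
Operation: remove all spaces
Words: 'mqwvu', 'svwp', 'brbd'
Join without spaces: mqwvusvwpbrbd


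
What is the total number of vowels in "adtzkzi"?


Input string: 'adtzkzi'
Operation: count vowels (a, e, i, o, u)
Scan: s[0]='a' (vowel), s[1]='d', s[2]='t', s[3]='z', s[4]='k', s[5]='z', s[6]='i' (vowel)
Vowels found: 2
Result: 2


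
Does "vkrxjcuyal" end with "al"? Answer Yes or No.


Input string: 'vkrxjcuyal'
Suffix to check: 'al'
Last 2 characters of input: 'al'
Match: True
Result: Yes


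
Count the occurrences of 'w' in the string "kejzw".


Input string: 'kejzw'
Target character: 'w'
Scan each position: s[4]='w'
Matches found at indices: 4
Total: 1


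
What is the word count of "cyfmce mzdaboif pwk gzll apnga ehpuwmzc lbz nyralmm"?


Input string: 'cyfmce mzdaboif pwk gzll apnga ehpuwmzc lbz nyralmm'
Operation: split by spaces
Words found: 'cyfmce', 'mzdaboif', 'pwk', 'gzll', 'apnga', 'ehpuwmzc', 'lbz', 'nyralmm'
Word count: 8


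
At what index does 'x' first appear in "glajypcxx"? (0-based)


Input string: 'glajypcxx'
Target: 'x'
Scanning left to right: s[0]='g', s[1]='l', s[2]='a', s[3]='j', s[4]='y', s[5]='p', s[6]='c', s[7]='x'
First match at index: 7


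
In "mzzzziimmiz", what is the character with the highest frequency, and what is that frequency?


Input: 'mzzzziimmiz'
Operation: tally each character
Counts: 'i':3, 'm':3, 'z':5
Maximum: 'z' appears 5 times


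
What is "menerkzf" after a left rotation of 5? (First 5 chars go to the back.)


Input: 'menerkzf', shift = 5
Operation: split at index 5 and swap parts
Front part s[0:5] = 'mener'
Back part s[5:] = 'kzf'
Rotated = back + front = 'kzf' + 'mener'
Result: kzfmener


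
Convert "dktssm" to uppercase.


Input string: 'dktssm'
Operation: convert each letter to uppercase
Mapping: 'd'->'D', 'k'->'K', 't'->'T', 's'->'S', 's'->'S', 'm'->'M'
Result: DKTSSM


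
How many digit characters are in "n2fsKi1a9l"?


Input string: 'n2fsKi1a9l'
Operation: count digit characters (0-9)
Scan: 'n', '2'(digit), 'f', 's', 'K', 'i', '1'(digit), 'a', '9'(digit), 'l'
Digits found: 3
Result: 3


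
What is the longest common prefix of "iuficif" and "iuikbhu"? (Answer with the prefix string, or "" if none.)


String 1: 'iuficif'
String 2: 'iuikbhu'
Compare position by position:
pos 0: 'i' vs 'i' match
pos 1: 'u' vs 'u' match
pos 2: 'f' vs 'i' differ -> stop
Longest common prefix: "iu" (length 2)


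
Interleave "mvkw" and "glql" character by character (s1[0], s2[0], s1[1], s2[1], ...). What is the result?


String 1: 'mvkw'
String 2: 'glql'
Operation: alternate characters
Pairs: 'm'+'g', 'v'+'l', 'k'+'q', 'w'+'l'
Result: mgvlkqwl


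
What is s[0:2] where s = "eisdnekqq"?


Input string: 'eisdnekqq'
Operation: slice [0:2]
Extract characters: s[0]='e', s[1]='i'
Result: ei


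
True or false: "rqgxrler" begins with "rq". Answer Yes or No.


Input string: 'rqgxrler'
Prefix to check: 'rq'
First 2 characters of input: 'rq'
Match: True
Result: Yes


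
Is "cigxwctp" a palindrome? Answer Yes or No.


Input string: 'cigxwctp'
Reversed: 'ptcwxgic'
Compare pairs: s[0]='c' vs s[7]='p' (mismatch), s[1]='i' vs s[6]='t' (mismatch), s[2]='g' vs s[5]='c' (mismatch), s[3]='x' vs s[4]='w' (mismatch)
Palindrome: No


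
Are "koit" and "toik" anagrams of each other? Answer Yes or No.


String 1: 'koit' -> sorted: 'ikot'
String 2: 'toik' -> sorted: 'ikot'
Compare sorted forms: 'ikot' == 'ikot'
Anagram: Yes


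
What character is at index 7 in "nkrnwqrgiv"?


Input string: 'nkrnwqrgiv'
Operation: get character at index 7
Index mapping: s[0]='n', s[1]='k', s[2]='r', s[3]='n', s[4]='w', s[5]='q', s[6]='r', s[7]='g'
Result: 'g'


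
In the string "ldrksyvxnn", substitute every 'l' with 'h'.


Input string: 'ldrksyvxnn'
Operation: replace 'l' with 'h'
Positions of 'l': 0
After replacement: hdrksyvxnn


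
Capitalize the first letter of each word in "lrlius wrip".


Input string: 'lrlius wrip'
Operation: capitalize first letter of each word
Word transformations: 'lrlius'->'Lrlius', 'wrip'->'Wrip'
Result: Lrlius Wrip


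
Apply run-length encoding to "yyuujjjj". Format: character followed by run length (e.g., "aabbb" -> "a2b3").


Input: 'yyuujjjj'
Operation: identify consecutive runs
Runs: 'yy' -> y2, 'uu' -> u2, 'jjjj' -> j4
Encoded: y2u2j4


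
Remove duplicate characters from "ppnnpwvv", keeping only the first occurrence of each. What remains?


Input: 'ppnnpwvv'
Operation: keep first occurrence of each character
Scan: s[0]='p' new -> keep; s[1]='p' seen -> skip; s[2]='n' new -> keep; s[3]='n' seen -> skip; s[4]='p' seen -> skip; s[5]='w' new -> keep; s[6]='v' new -> keep; s[7]='v' seen -> skip
Result: pnwv


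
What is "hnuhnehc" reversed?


Input string: 'hnuhnehc'
Operation: reverse character order
Original order: 'h' -> 'n' -> 'u' -> 'h' -> 'n' -> 'e' -> 'h' -> 'c'
Reversed order: 'c' -> 'h' -> 'e' -> 'n' -> 'h' -> 'u' -> 'n' -> 'h'
Result: chenhunh


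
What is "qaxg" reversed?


Input string: 'qaxg'
Operation: reverse character order
Original order: 'q' -> 'a' -> 'x' -> 'g'
Reversed order: 'g' -> 'x' -> 'a' -> 'q'
Result: gxaq


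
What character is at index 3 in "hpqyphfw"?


Input string: 'hpqyphfw'
Operation: get character at index 3
Index mapping: s[0]='h', s[1]='p', s[2]='q', s[3]='y'
Result: 'y'


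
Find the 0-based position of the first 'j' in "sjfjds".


Input string: 'sjfjds'
Target: 'j'
Scanning left to right: s[0]='s', s[1]='j'
First match at index: 1


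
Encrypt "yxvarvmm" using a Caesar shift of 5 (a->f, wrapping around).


Input: 'yxvarvmm', shift = 5
Operation: for each letter, (position + 5) mod 26
Mapping: 'y'(24+5=29, 29 mod 26=3)->'d', 'x'(23+5=28, 28 mod 26=2)->'c', 'v'(21+5=26, 26 mod 26=0)->'a', 'a'(0+5=5)->'f', 'r'(17+5=22)->'w', 'v'(21+5=26, 26 mod 26=0)->'a', 'm'(12+5=17)->'r', 'm'(12+5=17)->'r'
Result: dcafwarr


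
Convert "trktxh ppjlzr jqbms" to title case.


Input string: 'trktxh ppjlzr jqbms'
Operation: capitalize first letter of each word
Word transformations: 'trktxh'->'Trktxh', 'ppjlzr'->'Ppjlzr', 'jqbms'->'Jqbms'
Result: Trktxh Ppjlzr Jqbms


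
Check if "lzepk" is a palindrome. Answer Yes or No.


Input string: 'lzepk'
Reversed: 'kpezl'
Compare pairs: s[0]='l' vs s[4]='k' (mismatch), s[1]='z' vs s[3]='p' (mismatch)
Palindrome: No


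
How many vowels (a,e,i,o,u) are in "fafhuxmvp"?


Input string: 'fafhuxmvp'
Operation: count vowels (a, e, i, o, u)
Scan: s[0]='f', s[1]='a' (vowel), s[2]='f', s[3]='h', s[4]='u' (vowel), s[5]='x', s[6]='m', s[7]='v', s[8]='p'
Vowels found: 2
Result: 2


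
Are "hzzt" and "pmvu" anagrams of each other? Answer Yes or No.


String 1: 'hzzt' -> sorted: 'htzz'
String 2: 'pmvu' -> sorted: 'mpuv'
Compare sorted forms: 'htzz' != 'mpuv'
Anagram: No


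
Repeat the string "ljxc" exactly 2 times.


Input string: 'ljxc'
Operation: repeat 2 times
Concatenation: 'ljxc' + 'ljxc'
Result: ljxcljxc


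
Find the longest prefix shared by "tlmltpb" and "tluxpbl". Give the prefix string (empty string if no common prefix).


String 1: 'tlmltpb'
String 2: 'tluxpbl'
Compare position by position:
pos 0: 't' vs 't' match
pos 1: 'l' vs 'l' match
pos 2: 'm' vs 'u' differ -> stop
Longest common prefix: "tl" (length 2)


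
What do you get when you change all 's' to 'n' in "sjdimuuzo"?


Input string: 'sjdimuuzo'
Operation: replace 's' with 'n'
Positions of 's': 0
After replacement: njdimuuzo


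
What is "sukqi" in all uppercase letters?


Input string: 'sukqi'
Operation: convert each letter to uppercase
Mapping: 's'->'S', 'u'->'U', 'k'->'K', 'q'->'Q', 'i'->'I'
Result: SUKQI


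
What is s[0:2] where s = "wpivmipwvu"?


Input string: 'wpivmipwvu'
Operation: slice [0:2]
Extract characters: s[0]='w', s[1]='p'
Result: wp


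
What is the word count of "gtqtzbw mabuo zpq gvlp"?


Input string: 'gtqtzbw mabuo zpq gvlp'
Operation: split by spaces
Words found: 'gtqtzbw', 'mabuo', 'zpq', 'gvlp'
Word count: 4


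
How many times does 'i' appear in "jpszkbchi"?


Input string: 'jpszkbchi'
Target character: 'i'
Scan each position: s[8]='i'
Matches found at indices: 8
Total: 1


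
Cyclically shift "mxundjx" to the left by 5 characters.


Input: 'mxundjx', shift = 5
Operation: split at index 5 and swap parts
Front part s[0:5] = 'mxund'
Back part s[5:] = 'jx'
Rotated = back + front = 'jx' + 'mxund'
Result: jxmxund


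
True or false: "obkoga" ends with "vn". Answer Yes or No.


Input string: 'obkoga'
Suffix to check: 'vn'
Last 2 characters of input: 'ga'
Match: False
Result: No


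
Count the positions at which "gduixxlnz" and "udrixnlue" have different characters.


String 1: 'gduixxlnz'
String 2: 'udrixnlue'
Compare each position: pos 0: 'g'!='u', pos 1: 'd'=='d', pos 2: 'u'!='r', pos 3: 'i'=='i', pos 4: 'x'=='x', pos 5: 'x'!='n', pos 6: 'l'=='l', pos 7: 'n'!='u', pos 8: 'z'!='e'
Differing positions: 5
Hamming distance: 5


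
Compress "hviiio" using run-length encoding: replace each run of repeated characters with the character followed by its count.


Input: 'hviiio'
Operation: identify consecutive runs
Runs: 'h' -> h1, 'v' -> v1, 'iii' -> i3, 'o' -> o1
Encoded: h1v1i3o1


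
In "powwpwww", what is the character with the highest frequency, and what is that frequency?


Input: 'powwpwww'
Operation: tally each character
Counts: 'o':1, 'p':2, 'w':5
Maximum: 'w' appears 5 times


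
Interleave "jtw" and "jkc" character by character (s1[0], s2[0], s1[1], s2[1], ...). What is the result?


String 1: 'jtw'
String 2: 'jkc'
Operation: alternate characters
Pairs: 'j'+'j', 't'+'k', 'w'+'c'
Result: jjtkwc
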